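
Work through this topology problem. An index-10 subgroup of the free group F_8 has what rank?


Nielsen-Schreier: an index-n subgroup of F_r is free of rank 1 + n(r-1).
Equivalently: chi(cover) = n*chi(base); chi(vee_r S^1) = 1 - 8 = -7.
chi(E) = 10*(-7) = -70; rank = 1 - chi(E) = 1 - (-70) = 71.
rank = 1 + 10*(8-1) = 1 + 70 = 71

71


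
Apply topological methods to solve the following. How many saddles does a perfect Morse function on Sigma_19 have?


A perfect Morse function has m_k = b_k.
For Sigma_19: b_0=1, b_1=2g=38, b_2=1.
Saddles m_1 = 2g = 38

38


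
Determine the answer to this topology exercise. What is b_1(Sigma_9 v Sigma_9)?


For a wedge: H_1(A v B) = H_1(A) + H_1(B).
b_1(Sigma_9) = 18, b_1(Sigma_9) = 18.
b_1 = 18 + 18 = 36

36


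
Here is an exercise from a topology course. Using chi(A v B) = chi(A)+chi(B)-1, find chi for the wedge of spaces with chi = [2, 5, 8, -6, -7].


chi(A v B) = chi(A) + chi(B) - 1 (one point identified).
For 5 spaces: chi = (sum chi_i) - (5 - 1).
sum = 2; chi = 2 - 4 = -2

-2


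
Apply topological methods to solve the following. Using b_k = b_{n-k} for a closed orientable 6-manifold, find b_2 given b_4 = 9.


Poincare duality for closed orientable n-manifolds: b_k = b_{n-k}.
Here n = 6, so b_2 = b_4 = 9

9


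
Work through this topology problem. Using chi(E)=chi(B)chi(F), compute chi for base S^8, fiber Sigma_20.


chi(S^8) = 2 (n even), chi(Sigma_20) = 2 - 2*20 = -38.
chi(E) = 2 * (-38) = -76

-76


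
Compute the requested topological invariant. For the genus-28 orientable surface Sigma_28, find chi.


For a closed orientable surface of genus g: chi = 2 - 2g.
Here g = 28.
chi = 2 - 2*28 = 2 - 56 = -54

-54


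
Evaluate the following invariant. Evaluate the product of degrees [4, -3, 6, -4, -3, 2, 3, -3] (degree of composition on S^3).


Degree is multiplicative: deg(composition) = product of degrees.
= (4) * (-3) * (6) * (-4) * (-3) * (2) * (3) * (-3) = 15552

15552


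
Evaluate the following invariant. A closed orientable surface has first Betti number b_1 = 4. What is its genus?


For a closed orientable surface: b_1 = 2g.
4 = 2g
g = 4 / 2 = 2

2


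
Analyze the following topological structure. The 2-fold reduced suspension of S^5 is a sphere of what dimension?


Each suspension raises dimension by 1: Sigma S^n = S^{n+1}.
Sigma^2 S^5 = S^{5+2} = S^7

7


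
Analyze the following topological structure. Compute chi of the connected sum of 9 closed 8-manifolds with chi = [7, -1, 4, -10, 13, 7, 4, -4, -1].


For n-manifolds: chi(A#B) = chi(A) + chi(B) - chi(S^8).
chi(S^8) = 1 + (-1)^8 = 2.
chi(#) = (sum chi_i) - (9-1)*chi(S^8) = 19 - 8*2 = 3

3


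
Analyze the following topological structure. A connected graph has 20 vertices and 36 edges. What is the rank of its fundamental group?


For a connected graph: rank(pi_1) = b_1 = E - V + 1 = 1 - chi.
chi = V - E = 20 - 36 = -16.
rank = 1 - (-16) = 36 - 20 + 1 = 17

17


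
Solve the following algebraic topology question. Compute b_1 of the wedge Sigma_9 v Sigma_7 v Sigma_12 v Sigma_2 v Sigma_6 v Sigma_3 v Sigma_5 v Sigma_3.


For a wedge X v Y: reduced H_k(X v Y) = H_k(X) + H_k(Y).
Each Sigma_g contributes b_1 = 2g.
b_1 = 18 + 14 + 24 + 4 + 12 + 6 + 10 + 6 = 94

94


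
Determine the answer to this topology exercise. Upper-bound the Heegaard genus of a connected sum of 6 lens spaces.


Heegaard genus satisfies g(A#B) <= g(A) + g(B).
Each lens space has g = 1.
Upper bound: 6 * 1 = 6

6


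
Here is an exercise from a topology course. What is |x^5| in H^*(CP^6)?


|x| = 2 in H^*(CP^n).
|x^5| = 5 * |x| = 5 * 2 = 10

10


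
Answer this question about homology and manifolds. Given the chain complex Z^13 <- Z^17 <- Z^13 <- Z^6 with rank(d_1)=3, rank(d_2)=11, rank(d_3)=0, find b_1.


rank H_k = rank(ker d_k) - rank(im d_{k+1}).
rank(ker d_1) = rank(C_1) - rank(d_1) = 17 - 3 = 14.
rank(im d_{1+1}) = 11.
rank H_1 = 14 - 11 = 3

3


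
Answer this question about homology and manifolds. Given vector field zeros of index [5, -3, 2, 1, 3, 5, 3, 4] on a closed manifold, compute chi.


Poincare-Hopf: chi(M) = sum of indices of zeros.
chi = (5) + (-3) + (2) + (1) + (3) + (5) + (3) + (4) = 20

20


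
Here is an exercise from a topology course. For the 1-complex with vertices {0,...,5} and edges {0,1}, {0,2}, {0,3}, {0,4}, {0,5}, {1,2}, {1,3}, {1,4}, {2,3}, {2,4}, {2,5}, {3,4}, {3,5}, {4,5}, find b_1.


b_1 = E - V + (number of components).
E = 14, V = 6, components = 1.
b_1 = 14 - 6 + 1 = 9

9


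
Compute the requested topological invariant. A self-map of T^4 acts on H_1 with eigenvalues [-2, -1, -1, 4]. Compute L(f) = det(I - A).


For a torus self-map: L(f) = det(I - A) where A acts on H_1.
L(f) = (1--2) * (1--1) * (1--1) * (1-4) = 3 * 2 * 2 * -3 = -36

-36


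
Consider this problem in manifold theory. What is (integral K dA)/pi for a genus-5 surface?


Gauss-Bonnet: integral K dA = 2*pi*chi(M).
chi(Sigma_5) = 2 - 2*5 = -8.
(integral K dA)/pi = 2*chi = 2*(-8) = -16

-16


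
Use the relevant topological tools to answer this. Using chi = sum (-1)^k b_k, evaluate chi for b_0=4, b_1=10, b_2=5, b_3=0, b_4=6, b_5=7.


chi = sum_k (-1)^k b_k.
= (4) + (-10) + (5) + (0) + (6) + (-7)
= -2

-2


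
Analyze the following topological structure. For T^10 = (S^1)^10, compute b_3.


By the Kunneth formula, b_k(T^n) = C(n,k).
b_3(T^10) = C(10,3).
C(10,3) = 10!/(3!*7!) = 120

120


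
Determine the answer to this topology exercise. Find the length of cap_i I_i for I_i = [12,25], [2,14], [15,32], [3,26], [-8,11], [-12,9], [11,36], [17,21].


Intersection = [max(a_i), min(b_i)] = [17, 9].
Since 17 > 9, the intersection is empty.
Length = 0

0


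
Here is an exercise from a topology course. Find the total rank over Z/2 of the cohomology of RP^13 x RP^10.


dim H^*(RP^n; Z/2) = n+1 (one Z/2 in each degree 0..n).
Total Betti number is multiplicative.
Total = (13+1) * (10+1) = 14 * 11 = 154

154


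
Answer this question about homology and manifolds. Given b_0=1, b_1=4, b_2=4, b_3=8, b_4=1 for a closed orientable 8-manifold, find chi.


By Poincare duality b_k = b_{8-k}, so full Betti numbers: b_0=1, b_1=4, b_2=4, b_3=8, b_4=1, b_5=8, b_6=4, b_7=4, b_8=1.
chi = sum (-1)^k b_k = -13

-13


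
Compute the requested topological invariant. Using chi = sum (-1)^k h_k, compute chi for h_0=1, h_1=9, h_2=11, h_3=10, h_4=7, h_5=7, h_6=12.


Handles of index k contribute (-1)^k to chi (same as CW cells).
chi = (1) + (-9) + (11) + (-10) + (7) + (-7) + (12) = 5

5


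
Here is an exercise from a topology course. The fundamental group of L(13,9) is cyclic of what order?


pi_1(L(p,q)) = Z/pZ for any q coprime to p.
|pi_1(L(13,9))| = 13

13


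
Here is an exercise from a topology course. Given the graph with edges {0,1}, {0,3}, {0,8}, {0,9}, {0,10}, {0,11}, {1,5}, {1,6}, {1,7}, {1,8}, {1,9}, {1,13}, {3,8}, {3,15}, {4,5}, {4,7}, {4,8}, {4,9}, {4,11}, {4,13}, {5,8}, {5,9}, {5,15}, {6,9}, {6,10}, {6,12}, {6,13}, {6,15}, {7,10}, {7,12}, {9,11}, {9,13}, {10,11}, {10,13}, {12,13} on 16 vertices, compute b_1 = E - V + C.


b_1 = E - V + (number of components).
E = 35, V = 16, components = 3.
b_1 = 35 - 16 + 3 = 22

22


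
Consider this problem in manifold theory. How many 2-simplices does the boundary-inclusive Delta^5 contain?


Delta^5 has 5+1 vertices. A 2-face is a choice of 2+1 vertices.
f_2 = C(5+1, 2+1) = C(6,3) = 20

20


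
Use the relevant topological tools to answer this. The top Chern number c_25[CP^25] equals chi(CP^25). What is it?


For any closed oriented manifold, <e(TM),[M]> = chi(M).
chi(CP^25) = 25+1 = 26

26


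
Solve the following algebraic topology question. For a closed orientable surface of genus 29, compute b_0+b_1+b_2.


For Sigma_29: b_0 = 1, b_1 = 2g = 58, b_2 = 1.
Total = 1 + 58 + 1 = 60

60


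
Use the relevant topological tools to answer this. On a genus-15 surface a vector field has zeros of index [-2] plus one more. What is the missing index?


Poincare-Hopf: sum of indices = chi(M).
chi(Sigma_15) = 2 - 2*15 = -28.
Sum of known indices = -2.
x = chi - (sum known) = -28 - (-2) = -26

-26


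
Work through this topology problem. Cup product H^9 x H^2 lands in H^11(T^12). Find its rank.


Cup product: H^p x H^q -> H^{p+q}; here p+q = 9+2 = 11.
rank H^k(T^n) = C(n,k).
C(12,11) = 12

12


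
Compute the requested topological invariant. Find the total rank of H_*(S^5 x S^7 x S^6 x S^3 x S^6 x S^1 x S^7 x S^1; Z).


Total Betti number is multiplicative under products.
Each S^d (d>=1) has total Betti number 2.
There are 8 sphere factors.
Total = 2^8 = 256

256


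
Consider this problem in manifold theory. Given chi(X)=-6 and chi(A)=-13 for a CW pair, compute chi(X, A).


Relative Euler characteristic: chi(X, A) = chi(X) - chi(A).
= -6 - (-13) = 7

7


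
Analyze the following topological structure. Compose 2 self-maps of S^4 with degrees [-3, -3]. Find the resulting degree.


Degree is multiplicative: deg(composition) = product of degrees.
= (-3) * (-3) = 9

9


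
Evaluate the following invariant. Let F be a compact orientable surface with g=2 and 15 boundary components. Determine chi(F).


For a compact orientable surface with genus g and b boundary components: chi = 2 - 2g - b.
chi = 2 - 2*2 - 15 = 2 - 4 - 15 = -17

-17


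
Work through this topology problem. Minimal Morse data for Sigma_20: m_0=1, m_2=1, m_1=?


A perfect Morse function has m_k = b_k.
For Sigma_20: b_0=1, b_1=2g=40, b_2=1.
Saddles m_1 = 2g = 40

40


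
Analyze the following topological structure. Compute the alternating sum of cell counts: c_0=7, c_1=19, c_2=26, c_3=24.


chi = sum_k (-1)^k c_k.
= (-1)^0*7 + (-1)^1*19 + (-1)^2*26 + (-1)^3*24
= (7) + (-19) + (26) + (-24)
= -10

-10


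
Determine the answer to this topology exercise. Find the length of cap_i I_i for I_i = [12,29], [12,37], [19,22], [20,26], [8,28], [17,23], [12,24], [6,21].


Intersection = [max(a_i), min(b_i)] = [20, 21].
Length = 21 - 20 = 1

1


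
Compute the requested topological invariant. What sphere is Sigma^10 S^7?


Each suspension raises dimension by 1: Sigma S^n = S^{n+1}.
Sigma^10 S^7 = S^{7+10} = S^17

17


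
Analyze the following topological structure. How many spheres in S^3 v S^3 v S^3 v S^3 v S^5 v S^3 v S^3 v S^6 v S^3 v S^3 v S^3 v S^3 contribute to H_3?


For a wedge of spheres, H_k (k>0) is free on one generator per sphere of dimension k.
Spheres of dimension 3: count = 10.
b_3 = 10

10


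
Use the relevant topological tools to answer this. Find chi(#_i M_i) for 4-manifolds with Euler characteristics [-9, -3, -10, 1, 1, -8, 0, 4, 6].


For n-manifolds: chi(A#B) = chi(A) + chi(B) - chi(S^4).
chi(S^4) = 1 + (-1)^4 = 2.
chi(#) = (sum chi_i) - (9-1)*chi(S^4) = -18 - 8*2 = -34

-34


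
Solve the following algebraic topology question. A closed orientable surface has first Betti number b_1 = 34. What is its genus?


For a closed orientable surface: b_1 = 2g.
34 = 2g
g = 34 / 2 = 17

17


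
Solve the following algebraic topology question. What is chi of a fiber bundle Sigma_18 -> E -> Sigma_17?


For a fiber bundle F -> E -> B (with CW structure): chi(E) = chi(B) * chi(F).
chi(Sigma_17) = -32, chi(Sigma_18) = -34.
chi(E) = (-32) * (-34) = 1088

1088


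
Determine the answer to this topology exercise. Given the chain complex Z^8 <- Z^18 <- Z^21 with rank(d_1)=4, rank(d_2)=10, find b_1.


rank H_k = rank(ker d_k) - rank(im d_{k+1}).
rank(ker d_1) = rank(C_1) - rank(d_1) = 18 - 4 = 14.
rank(im d_{1+1}) = 10.
rank H_1 = 14 - 10 = 4

4


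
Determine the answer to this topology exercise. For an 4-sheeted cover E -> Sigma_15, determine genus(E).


For an n-sheeted cover: chi(E) = n * chi(B).
chi(Sigma_15) = 2 - 2*15 = -28.
chi(E) = 4 * (-28) = -112.
genus(E) = (2 - chi(E))/2 = (2 - (-112))/2 = 114/2 = 57

57


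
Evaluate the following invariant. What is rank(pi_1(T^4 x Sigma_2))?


pi_1(A x B) = pi_1(A) x pi_1(B); rank of abelianization = b_1.
b_1(T^4) = 4, b_1(Sigma_2) = 2*2 = 4.
b_1(product) = 4 + 4 = 8

8


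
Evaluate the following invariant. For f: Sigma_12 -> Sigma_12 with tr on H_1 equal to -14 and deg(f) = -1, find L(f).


L(f) = tr(f_0*) - tr(f_1*) + tr(f_2*).
= 1 - (-14) + (-1)
= 14

14


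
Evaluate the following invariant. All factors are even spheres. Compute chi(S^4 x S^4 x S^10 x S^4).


chi is multiplicative: chi(X x Y) = chi(X) chi(Y).
Each even-dim sphere has chi = 2. There are 4 factors.
chi = 2^4 = 16

16


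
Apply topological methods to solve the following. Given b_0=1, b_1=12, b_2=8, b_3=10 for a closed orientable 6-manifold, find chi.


By Poincare duality b_k = b_{6-k}, so full Betti numbers: b_0=1, b_1=12, b_2=8, b_3=10, b_4=8, b_5=12, b_6=1.
chi = sum (-1)^k b_k = -16

-16


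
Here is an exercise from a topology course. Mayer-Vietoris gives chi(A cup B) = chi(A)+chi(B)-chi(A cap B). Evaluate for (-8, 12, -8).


chi(A cup B) = chi(A) + chi(B) - chi(A cap B)
= -8 + (12) - (-8)
= 12

12


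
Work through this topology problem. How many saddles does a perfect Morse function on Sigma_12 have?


A perfect Morse function has m_k = b_k.
For Sigma_12: b_0=1, b_1=2g=24, b_2=1.
Saddles m_1 = 2g = 24

24


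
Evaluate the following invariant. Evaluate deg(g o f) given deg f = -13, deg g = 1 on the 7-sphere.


Degree is multiplicative under composition: deg(g o f) = deg(g) * deg(f).
= 1 * -13 = -13

-13


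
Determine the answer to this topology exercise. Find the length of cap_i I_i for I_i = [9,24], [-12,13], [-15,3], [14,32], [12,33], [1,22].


Intersection = [max(a_i), min(b_i)] = [14, 3].
Since 14 > 3, the intersection is empty.
Length = 0

0


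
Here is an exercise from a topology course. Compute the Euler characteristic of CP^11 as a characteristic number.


For any closed oriented manifold, <e(TM),[M]> = chi(M).
chi(CP^11) = 11+1 = 12

12


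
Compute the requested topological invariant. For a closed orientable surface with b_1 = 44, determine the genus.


For a closed orientable surface: b_1 = 2g.
44 = 2g
g = 44 / 2 = 22

22


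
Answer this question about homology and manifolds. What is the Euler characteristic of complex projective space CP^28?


CP^28 has one cell in each even dimension 0, 2, ..., 2*28 (28+1 cells total).
All cells are even-dimensional, so chi = number of cells.
chi = 28 + 1 = 29

29


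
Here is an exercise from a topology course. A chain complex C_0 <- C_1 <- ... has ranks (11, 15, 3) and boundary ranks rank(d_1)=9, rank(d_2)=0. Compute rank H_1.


rank H_k = rank(ker d_k) - rank(im d_{k+1}).
rank(ker d_1) = rank(C_1) - rank(d_1) = 15 - 9 = 6.
rank(im d_{1+1}) = 0.
rank H_1 = 6 - 0 = 6

6


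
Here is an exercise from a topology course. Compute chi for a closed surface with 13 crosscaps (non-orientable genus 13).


For a non-orientable closed surface with k crosscaps: chi = 2 - k.
Here k = 13.
chi = 2 - 13 = -11

-11


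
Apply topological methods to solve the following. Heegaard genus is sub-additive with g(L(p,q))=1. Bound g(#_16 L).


Heegaard genus satisfies g(A#B) <= g(A) + g(B).
Each lens space has g = 1.
Upper bound: 16 * 1 = 16

16


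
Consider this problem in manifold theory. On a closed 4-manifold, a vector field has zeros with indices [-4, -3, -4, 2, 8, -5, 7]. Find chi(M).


Poincare-Hopf: chi(M) = sum of indices of zeros.
chi = (-4) + (-3) + (-4) + (2) + (8) + (-5) + (7) = 1

1


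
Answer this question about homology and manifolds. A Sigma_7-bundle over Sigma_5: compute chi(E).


For a fiber bundle F -> E -> B (with CW structure): chi(E) = chi(B) * chi(F).
chi(Sigma_5) = -8, chi(Sigma_7) = -12.
chi(E) = (-8) * (-12) = 96

96


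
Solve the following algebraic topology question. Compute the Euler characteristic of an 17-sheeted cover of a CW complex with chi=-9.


For a finite covering: chi(E) = (number of sheets) * chi(B).
chi(E) = 17 * (-9) = -153

-153


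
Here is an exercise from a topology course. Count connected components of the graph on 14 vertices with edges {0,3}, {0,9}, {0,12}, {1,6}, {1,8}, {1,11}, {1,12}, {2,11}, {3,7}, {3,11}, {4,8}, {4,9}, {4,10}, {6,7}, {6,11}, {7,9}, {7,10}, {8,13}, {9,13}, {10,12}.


Run DFS/union-find over 14 vertices.
V = 14, E = 20.
Number of components = 2

2


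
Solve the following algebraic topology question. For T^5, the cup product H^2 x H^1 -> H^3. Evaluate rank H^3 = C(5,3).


Cup product: H^p x H^q -> H^{p+q}; here p+q = 2+1 = 3.
rank H^k(T^n) = C(n,k).
C(5,3) = 10

10


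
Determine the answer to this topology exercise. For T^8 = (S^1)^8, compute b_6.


By the Kunneth formula, b_k(T^n) = C(n,k).
b_6(T^8) = C(8,6).
C(8,6) = 8!/(6!*2!) = 28

28


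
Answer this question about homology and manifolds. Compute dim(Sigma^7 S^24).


Each suspension raises dimension by 1: Sigma S^n = S^{n+1}.
Sigma^7 S^24 = S^{24+7} = S^31

31


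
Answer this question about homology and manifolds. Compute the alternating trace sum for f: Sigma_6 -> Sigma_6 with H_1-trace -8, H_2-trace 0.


L(f) = tr(f_0*) - tr(f_1*) + tr(f_2*).
= 1 - (-8) + (0)
= 9

9


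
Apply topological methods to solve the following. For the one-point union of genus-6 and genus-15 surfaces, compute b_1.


For a wedge: H_1(A v B) = H_1(A) + H_1(B).
b_1(Sigma_6) = 12, b_1(Sigma_15) = 30.
b_1 = 12 + 30 = 42

42


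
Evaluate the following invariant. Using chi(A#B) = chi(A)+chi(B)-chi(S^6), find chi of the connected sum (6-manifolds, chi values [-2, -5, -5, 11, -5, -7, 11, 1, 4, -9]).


For n-manifolds: chi(A#B) = chi(A) + chi(B) - chi(S^6).
chi(S^6) = 1 + (-1)^6 = 2.
chi(#) = (sum chi_i) - (10-1)*chi(S^6) = -6 - 9*2 = -24

-24


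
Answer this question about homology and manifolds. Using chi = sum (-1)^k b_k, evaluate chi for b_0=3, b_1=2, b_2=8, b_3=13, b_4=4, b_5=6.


chi = sum_k (-1)^k b_k.
= (3) + (-2) + (8) + (-13) + (4) + (-6)
= -6

-6


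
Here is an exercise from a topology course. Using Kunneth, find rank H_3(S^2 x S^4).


Each S^d has Poincare polynomial 1 + t^d.
The product S^2 x S^4 has Poincare polynomial prod(1+t^d_i).
Expanding: b_0=1, b_2=1, b_4=1, b_6=1.
b_3 = 0

0


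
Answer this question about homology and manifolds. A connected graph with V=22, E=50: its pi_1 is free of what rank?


For a connected graph: rank(pi_1) = b_1 = E - V + 1 = 1 - chi.
chi = V - E = 22 - 50 = -28.
rank = 1 - (-28) = 50 - 22 + 1 = 29

29


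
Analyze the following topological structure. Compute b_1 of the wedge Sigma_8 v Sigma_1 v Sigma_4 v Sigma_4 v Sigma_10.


For a wedge X v Y: reduced H_k(X v Y) = H_k(X) + H_k(Y).
Each Sigma_g contributes b_1 = 2g.
b_1 = 16 + 2 + 8 + 8 + 20 = 54

54


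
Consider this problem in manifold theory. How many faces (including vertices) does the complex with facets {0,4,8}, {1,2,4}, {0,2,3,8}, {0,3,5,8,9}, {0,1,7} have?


Each maximal simplex on m vertices has 2^m - 1 nonempty faces.
Take the union (dedupe shared faces).
Total distinct faces = 53

53


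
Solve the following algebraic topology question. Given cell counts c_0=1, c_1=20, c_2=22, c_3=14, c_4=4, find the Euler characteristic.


chi = sum_k (-1)^k c_k.
= (-1)^0*1 + (-1)^1*20 + (-1)^2*22 + (-1)^3*14 + (-1)^4*4
= (1) + (-20) + (22) + (-14) + (4)
= -7

-7


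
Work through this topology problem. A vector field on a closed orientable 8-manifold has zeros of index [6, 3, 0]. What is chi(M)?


Poincare-Hopf: chi(M) = sum of indices of zeros.
chi = (6) + (3) + (0) = 9

9


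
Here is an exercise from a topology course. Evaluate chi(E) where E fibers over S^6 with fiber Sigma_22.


chi(S^6) = 2 (n even), chi(Sigma_22) = 2 - 2*22 = -42.
chi(E) = 2 * (-42) = -84

-84


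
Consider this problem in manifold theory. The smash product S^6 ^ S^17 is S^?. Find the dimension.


S^m ^ S^n = S^{m+n}.
k = 6 + 17 = 23

23


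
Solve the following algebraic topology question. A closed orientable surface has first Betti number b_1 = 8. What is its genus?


For a closed orientable surface: b_1 = 2g.
8 = 2g
g = 8 / 2 = 4

4


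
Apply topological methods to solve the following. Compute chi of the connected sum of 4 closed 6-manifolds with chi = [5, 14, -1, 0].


For n-manifolds: chi(A#B) = chi(A) + chi(B) - chi(S^6).
chi(S^6) = 1 + (-1)^6 = 2.
chi(#) = (sum chi_i) - (4-1)*chi(S^6) = 18 - 3*2 = 12

12


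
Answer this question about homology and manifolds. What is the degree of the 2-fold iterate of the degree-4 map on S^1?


deg(f) = 4. Degree is multiplicative: deg(f^2) = (deg f)^2.
deg(f^2) = (4)^2 = 16

16


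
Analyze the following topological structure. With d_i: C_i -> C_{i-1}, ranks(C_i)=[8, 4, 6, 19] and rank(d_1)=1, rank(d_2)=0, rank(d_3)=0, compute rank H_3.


rank H_k = rank(ker d_k) - rank(im d_{k+1}).
rank(ker d_3) = rank(C_3) - rank(d_3) = 19 - 0 = 19.
rank(im d_{3+1}) = 0.
rank H_3 = 19 - 0 = 19

19


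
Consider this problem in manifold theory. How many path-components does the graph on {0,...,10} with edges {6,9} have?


Run DFS/union-find over 11 vertices.
V = 11, E = 1.
Number of components = 10

10


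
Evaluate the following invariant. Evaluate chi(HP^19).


HP^19 has one cell in each dimension 0, 4, ..., 4*19 (19+1 cells, all even-dim).
chi = 19 + 1 = 20

20


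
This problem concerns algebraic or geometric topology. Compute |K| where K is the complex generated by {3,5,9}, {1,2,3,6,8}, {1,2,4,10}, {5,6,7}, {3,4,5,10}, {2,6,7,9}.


Each maximal simplex on m vertices has 2^m - 1 nonempty faces.
Take the union (dedupe shared faces).
Total distinct faces = 72

72


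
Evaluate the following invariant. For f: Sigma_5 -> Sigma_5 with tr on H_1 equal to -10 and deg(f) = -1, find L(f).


L(f) = tr(f_0*) - tr(f_1*) + tr(f_2*).
= 1 - (-10) + (-1)
= 10

10


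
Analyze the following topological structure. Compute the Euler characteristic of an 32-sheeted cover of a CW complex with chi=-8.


For a finite covering: chi(E) = (number of sheets) * chi(B).
chi(E) = 32 * (-8) = -256

-256


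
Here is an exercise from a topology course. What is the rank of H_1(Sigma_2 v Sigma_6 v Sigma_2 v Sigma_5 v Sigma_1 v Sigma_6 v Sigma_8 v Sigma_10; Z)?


For a wedge X v Y: reduced H_k(X v Y) = H_k(X) + H_k(Y).
Each Sigma_g contributes b_1 = 2g.
b_1 = 4 + 12 + 4 + 10 + 2 + 12 + 16 + 20 = 80

80


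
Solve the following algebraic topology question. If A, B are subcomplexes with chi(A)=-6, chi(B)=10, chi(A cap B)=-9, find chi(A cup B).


chi(A cup B) = chi(A) + chi(B) - chi(A cap B)
= -6 + (10) - (-9)
= 13

13


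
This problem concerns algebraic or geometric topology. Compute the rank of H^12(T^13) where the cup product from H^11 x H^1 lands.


Cup product: H^p x H^q -> H^{p+q}; here p+q = 11+1 = 12.
rank H^k(T^n) = C(n,k).
C(13,12) = 13

13


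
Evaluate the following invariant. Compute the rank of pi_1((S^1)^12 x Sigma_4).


pi_1(A x B) = pi_1(A) x pi_1(B); rank of abelianization = b_1.
b_1(T^12) = 12, b_1(Sigma_4) = 2*4 = 8.
b_1(product) = 12 + 8 = 20

20


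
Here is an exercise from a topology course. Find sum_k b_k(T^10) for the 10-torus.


b_k(T^10) = C(10,k), so the sum over k is sum_k C(10,k) = 2^10.
Total = 2^10 = 1024

1024


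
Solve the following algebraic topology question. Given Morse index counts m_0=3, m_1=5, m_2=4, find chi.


Morse theory: chi(M) = sum_k (-1)^k m_k where m_k = #(index-k critical points).
= (3) + (-5) + (4) = 2

2


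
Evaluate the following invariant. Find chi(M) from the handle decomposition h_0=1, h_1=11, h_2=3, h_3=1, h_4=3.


Handles of index k contribute (-1)^k to chi (same as CW cells).
chi = (1) + (-11) + (3) + (-1) + (3) = -5

-5


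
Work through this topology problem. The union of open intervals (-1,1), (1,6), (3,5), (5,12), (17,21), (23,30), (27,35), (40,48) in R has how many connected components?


Sort and merge overlapping open intervals.
Merged: (-1,1), (1,12), (17,21), (23,35), (40,48).
Number of components = 5

5


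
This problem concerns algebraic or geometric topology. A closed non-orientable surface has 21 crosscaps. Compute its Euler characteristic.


For a non-orientable closed surface with k crosscaps: chi = 2 - k.
Here k = 21.
chi = 2 - 21 = -19

-19


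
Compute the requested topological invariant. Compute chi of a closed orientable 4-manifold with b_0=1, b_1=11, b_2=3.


By Poincare duality b_k = b_{4-k}, so full Betti numbers: b_0=1, b_1=11, b_2=3, b_3=11, b_4=1.
chi = sum (-1)^k b_k = -17

-17


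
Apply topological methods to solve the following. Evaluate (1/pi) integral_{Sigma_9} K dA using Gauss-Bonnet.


Gauss-Bonnet: integral K dA = 2*pi*chi(M).
chi(Sigma_9) = 2 - 2*9 = -16.
(integral K dA)/pi = 2*chi = 2*(-16) = -32

-32


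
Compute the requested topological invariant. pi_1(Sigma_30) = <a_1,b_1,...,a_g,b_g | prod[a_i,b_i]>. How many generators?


Standard presentation: pi_1(Sigma_g) = <a_1,b_1,...,a_g,b_g | [a_1,b_1]...[a_g,b_g] = 1>.
Number of generators = 2g = 2*30 = 60

60


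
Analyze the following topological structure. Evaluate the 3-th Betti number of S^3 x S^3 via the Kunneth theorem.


Each S^d has Poincare polynomial 1 + t^d.
The product S^3 x S^3 has Poincare polynomial prod(1+t^d_i).
Expanding: b_0=1, b_3=2, b_6=1.
b_3 = 2

2


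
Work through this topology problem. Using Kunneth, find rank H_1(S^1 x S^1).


Each S^d has Poincare polynomial 1 + t^d.
The product S^1 x S^1 has Poincare polynomial prod(1+t^d_i).
Expanding: b_0=1, b_1=2, b_2=1.
b_1 = 2

2


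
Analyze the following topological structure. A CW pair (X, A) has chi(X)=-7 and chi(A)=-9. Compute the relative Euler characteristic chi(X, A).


Relative Euler characteristic: chi(X, A) = chi(X) - chi(A).
= -7 - (-9) = 2

2


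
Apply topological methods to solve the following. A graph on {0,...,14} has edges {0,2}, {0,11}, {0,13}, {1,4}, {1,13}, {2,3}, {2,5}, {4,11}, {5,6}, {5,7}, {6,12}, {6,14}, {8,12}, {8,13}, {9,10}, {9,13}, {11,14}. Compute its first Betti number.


b_1 = E - V + (number of components).
E = 17, V = 15, components = 1.
b_1 = 17 - 15 + 1 = 3

3


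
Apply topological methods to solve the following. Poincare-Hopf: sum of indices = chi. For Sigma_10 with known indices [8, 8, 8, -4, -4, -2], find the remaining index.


Poincare-Hopf: sum of indices = chi(M).
chi(Sigma_10) = 2 - 2*10 = -18.
Sum of known indices = 14.
x = chi - (sum known) = -18 - (14) = -32

-32


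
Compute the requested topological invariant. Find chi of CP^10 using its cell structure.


CP^10 has one cell in each even dimension 0, 2, ..., 2*10 (10+1 cells total).
All cells are even-dimensional, so chi = number of cells.
chi = 10 + 1 = 11

11


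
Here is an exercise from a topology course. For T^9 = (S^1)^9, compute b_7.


By the Kunneth formula, b_k(T^n) = C(n,k).
b_7(T^9) = C(9,7).
C(9,7) = 9!/(7!*2!) = 36

36


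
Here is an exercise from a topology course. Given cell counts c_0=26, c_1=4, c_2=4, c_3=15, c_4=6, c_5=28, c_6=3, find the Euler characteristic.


chi = sum_k (-1)^k c_k.
= (-1)^0*26 + (-1)^1*4 + (-1)^2*4 + (-1)^3*15 + (-1)^4*6 + (-1)^5*28 + (-1)^6*3
= (26) + (-4) + (4) + (-15) + (6) + (-28) + (3)
= -8

-8


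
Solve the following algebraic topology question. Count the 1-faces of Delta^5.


Delta^5 has 5+1 vertices. A 1-face is a choice of 1+1 vertices.
f_1 = C(5+1, 1+1) = C(6,2) = 15

15


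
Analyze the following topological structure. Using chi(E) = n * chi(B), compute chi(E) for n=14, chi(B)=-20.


For a finite covering: chi(E) = (number of sheets) * chi(B).
chi(E) = 14 * (-20) = -280

-280


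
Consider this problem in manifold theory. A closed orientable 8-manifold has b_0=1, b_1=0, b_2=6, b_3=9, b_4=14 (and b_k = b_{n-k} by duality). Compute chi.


By Poincare duality b_k = b_{8-k}, so full Betti numbers: b_0=1, b_1=0, b_2=6, b_3=9, b_4=14, b_5=9, b_6=6, b_7=0, b_8=1.
chi = sum (-1)^k b_k = 10

10


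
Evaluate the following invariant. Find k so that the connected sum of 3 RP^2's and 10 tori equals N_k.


Since a >= 1, the sum is non-orientable; each T^2 can be replaced by RP^2 # RP^2 (since T^2#RP^2 = 3RP^2).
Total crosscaps k = 3 + 2*10 = 23.
Check via chi: chi = 3*1 + 10*0 - (3+10-1)*2 = -21 = 2 - k = -21. Consistent.

23


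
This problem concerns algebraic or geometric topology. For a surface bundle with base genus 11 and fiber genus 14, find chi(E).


For a fiber bundle F -> E -> B (with CW structure): chi(E) = chi(B) * chi(F).
chi(Sigma_11) = -20, chi(Sigma_14) = -26.
chi(E) = (-20) * (-26) = 520

520


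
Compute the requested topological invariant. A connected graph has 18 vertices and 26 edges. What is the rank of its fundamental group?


For a connected graph: rank(pi_1) = b_1 = E - V + 1 = 1 - chi.
chi = V - E = 18 - 26 = -8.
rank = 1 - (-8) = 26 - 18 + 1 = 9

9


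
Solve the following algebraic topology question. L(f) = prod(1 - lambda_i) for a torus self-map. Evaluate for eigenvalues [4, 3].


For a torus self-map: L(f) = det(I - A) where A acts on H_1.
L(f) = (1-4) * (1-3) = -3 * -2 = 6

6


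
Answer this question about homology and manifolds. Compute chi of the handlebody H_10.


A genus-g handlebody deformation retracts to a wedge of g circles.
chi(vee_g S^1) = 1 - g.
chi(H_10) = 1 - 10 = -9

-9


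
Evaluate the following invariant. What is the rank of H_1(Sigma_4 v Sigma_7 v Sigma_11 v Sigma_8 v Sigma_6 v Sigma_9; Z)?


For a wedge X v Y: reduced H_k(X v Y) = H_k(X) + H_k(Y).
Each Sigma_g contributes b_1 = 2g.
b_1 = 8 + 14 + 22 + 16 + 12 + 18 = 90

90


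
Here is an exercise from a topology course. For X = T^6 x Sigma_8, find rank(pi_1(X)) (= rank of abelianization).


pi_1(A x B) = pi_1(A) x pi_1(B); rank of abelianization = b_1.
b_1(T^6) = 6, b_1(Sigma_8) = 2*8 = 16.
b_1(product) = 6 + 16 = 22

22


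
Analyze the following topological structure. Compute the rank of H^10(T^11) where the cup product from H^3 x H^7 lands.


Cup product: H^p x H^q -> H^{p+q}; here p+q = 3+7 = 10.
rank H^k(T^n) = C(n,k).
C(11,10) = 11

11


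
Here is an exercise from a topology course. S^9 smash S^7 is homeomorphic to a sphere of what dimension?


S^m ^ S^n = S^{m+n}.
k = 9 + 7 = 16

16


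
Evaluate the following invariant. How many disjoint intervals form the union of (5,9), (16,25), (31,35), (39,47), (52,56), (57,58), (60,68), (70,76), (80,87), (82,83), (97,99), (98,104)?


Sort and merge overlapping open intervals.
Merged: (5,9), (16,25), (31,35), (39,47), (52,56), (57,58), (60,68), (70,76), (80,87), (97,104).
Number of components = 10

10


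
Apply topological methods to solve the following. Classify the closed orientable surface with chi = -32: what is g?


chi = 2 - 2g for closed orientable surfaces.
-32 = 2 - 2g
2g = 2 - (-32) = 34
g = 17

17


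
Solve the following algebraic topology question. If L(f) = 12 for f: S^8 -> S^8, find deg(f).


L(f) = 1 + (-1)^8 deg(f) on S^8.
12 = 1 + (-1)^8 * deg(f)
(-1)^8 * deg(f) = 11
deg(f) = 11

11


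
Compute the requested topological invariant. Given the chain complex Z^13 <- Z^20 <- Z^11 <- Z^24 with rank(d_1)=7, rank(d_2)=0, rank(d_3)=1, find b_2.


rank H_k = rank(ker d_k) - rank(im d_{k+1}).
rank(ker d_2) = rank(C_2) - rank(d_2) = 11 - 0 = 11.
rank(im d_{2+1}) = 1.
rank H_2 = 11 - 1 = 10

10


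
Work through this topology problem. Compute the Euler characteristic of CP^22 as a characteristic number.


For any closed oriented manifold, <e(TM),[M]> = chi(M).
chi(CP^22) = 22+1 = 23

23


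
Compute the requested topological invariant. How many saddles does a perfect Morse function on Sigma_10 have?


A perfect Morse function has m_k = b_k.
For Sigma_10: b_0=1, b_1=2g=20, b_2=1.
Saddles m_1 = 2g = 20

20


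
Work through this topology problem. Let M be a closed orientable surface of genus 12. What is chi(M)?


For a closed orientable surface of genus g: chi = 2 - 2g.
Here g = 12.
chi = 2 - 2*12 = 2 - 24 = -22

-22


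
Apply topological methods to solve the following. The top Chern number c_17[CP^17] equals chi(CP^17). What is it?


For any closed oriented manifold, <e(TM),[M]> = chi(M).
chi(CP^17) = 17+1 = 18

18


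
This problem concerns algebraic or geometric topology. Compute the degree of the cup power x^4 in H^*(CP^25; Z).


|x| = 2 in H^*(CP^n).
|x^4| = 4 * |x| = 4 * 2 = 8

8


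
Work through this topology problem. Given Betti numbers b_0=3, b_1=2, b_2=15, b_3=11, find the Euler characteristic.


chi = sum_k (-1)^k b_k.
= (3) + (-2) + (15) + (-11)
= 5

5


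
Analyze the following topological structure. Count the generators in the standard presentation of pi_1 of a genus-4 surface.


Standard presentation: pi_1(Sigma_g) = <a_1,b_1,...,a_g,b_g | [a_1,b_1]...[a_g,b_g] = 1>.
Number of generators = 2g = 2*4 = 8

8


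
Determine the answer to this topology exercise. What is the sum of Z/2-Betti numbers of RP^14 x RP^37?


dim H^*(RP^n; Z/2) = n+1 (one Z/2 in each degree 0..n).
Total Betti number is multiplicative.
Total = (14+1) * (37+1) = 15 * 38 = 570

570


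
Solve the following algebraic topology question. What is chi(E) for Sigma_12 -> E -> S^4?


chi(S^4) = 2 (n even), chi(Sigma_12) = 2 - 2*12 = -22.
chi(E) = 2 * (-22) = -44

-44


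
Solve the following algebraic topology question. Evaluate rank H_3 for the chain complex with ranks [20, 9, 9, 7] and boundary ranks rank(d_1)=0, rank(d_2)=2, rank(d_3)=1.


rank H_k = rank(ker d_k) - rank(im d_{k+1}).
rank(ker d_3) = rank(C_3) - rank(d_3) = 7 - 1 = 6.
rank(im d_{3+1}) = 0.
rank H_3 = 6 - 0 = 6

6


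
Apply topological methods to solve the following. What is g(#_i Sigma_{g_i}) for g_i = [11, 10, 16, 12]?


Genus is additive under connected sum of orientable surfaces.
g = 11 + 10 + 16 + 12 = 49

49


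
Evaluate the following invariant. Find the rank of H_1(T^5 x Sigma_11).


pi_1(A x B) = pi_1(A) x pi_1(B); rank of abelianization = b_1.
b_1(T^5) = 5, b_1(Sigma_11) = 2*11 = 22.
b_1(product) = 5 + 22 = 27

27


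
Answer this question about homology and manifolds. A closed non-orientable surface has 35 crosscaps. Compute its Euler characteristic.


For a non-orientable closed surface with k crosscaps: chi = 2 - k.
Here k = 35.
chi = 2 - 35 = -33

-33


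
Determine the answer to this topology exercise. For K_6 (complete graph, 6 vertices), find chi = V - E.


K_6: V = 6, E = C(6,2) = 15.
chi = V - E = 6 - 15 = -9

-9


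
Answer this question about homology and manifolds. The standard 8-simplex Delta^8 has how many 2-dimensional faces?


Delta^8 has 8+1 vertices. A 2-face is a choice of 2+1 vertices.
f_2 = C(8+1, 2+1) = C(9,3) = 84

84


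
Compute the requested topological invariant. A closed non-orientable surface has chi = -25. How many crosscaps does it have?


chi = 2 - k for closed non-orientable surfaces with k crosscaps.
-25 = 2 - k
k = 2 - (-25) = 27

27


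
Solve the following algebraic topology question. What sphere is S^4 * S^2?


Join of spheres: S^m * S^n = S^{m+n+1}.
dim = 4 + 2 + 1 = 7

7


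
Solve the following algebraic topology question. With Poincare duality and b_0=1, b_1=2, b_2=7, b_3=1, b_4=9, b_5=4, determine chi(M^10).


By Poincare duality b_k = b_{10-k}, so full Betti numbers: b_0=1, b_1=2, b_2=7, b_3=1, b_4=9, b_5=4, b_6=9, b_7=1, b_8=7, b_9=2, b_10=1.
chi = sum (-1)^k b_k = 24

24


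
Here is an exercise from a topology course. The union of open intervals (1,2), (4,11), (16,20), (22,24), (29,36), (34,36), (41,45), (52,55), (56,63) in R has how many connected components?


Sort and merge overlapping open intervals.
Merged: (1,2), (4,11), (16,20), (22,24), (29,36), (41,45), (52,55), (56,63).
Number of components = 8

8


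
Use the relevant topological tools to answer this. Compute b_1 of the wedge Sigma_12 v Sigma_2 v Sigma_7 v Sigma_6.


For a wedge X v Y: reduced H_k(X v Y) = H_k(X) + H_k(Y).
Each Sigma_g contributes b_1 = 2g.
b_1 = 24 + 4 + 14 + 12 = 54

54


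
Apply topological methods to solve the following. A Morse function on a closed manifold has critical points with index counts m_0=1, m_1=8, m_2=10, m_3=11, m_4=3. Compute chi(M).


Morse theory: chi(M) = sum_k (-1)^k m_k where m_k = #(index-k critical points).
= (1) + (-8) + (10) + (-11) + (3) = -5

-5


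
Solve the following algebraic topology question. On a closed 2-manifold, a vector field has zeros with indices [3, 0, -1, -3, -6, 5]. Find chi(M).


Poincare-Hopf: chi(M) = sum of indices of zeros.
chi = (3) + (0) + (-1) + (-3) + (-6) + (5) = -2

-2


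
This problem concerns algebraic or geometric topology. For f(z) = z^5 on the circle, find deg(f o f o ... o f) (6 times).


deg(f) = 5. Degree is multiplicative: deg(f^6) = (deg f)^6.
deg(f^6) = (5)^6 = 15625

15625


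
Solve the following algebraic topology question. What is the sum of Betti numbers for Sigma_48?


For Sigma_48: b_0 = 1, b_1 = 2g = 96, b_2 = 1.
Total = 1 + 96 + 1 = 98

98


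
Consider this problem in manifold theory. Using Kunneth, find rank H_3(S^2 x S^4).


Each S^d has Poincare polynomial 1 + t^d.
The product S^2 x S^4 has Poincare polynomial prod(1+t^d_i).
Expanding: b_0=1, b_2=1, b_4=1, b_6=1.
b_3 = 0

0


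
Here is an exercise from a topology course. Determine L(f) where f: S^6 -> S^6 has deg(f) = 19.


On S^6: L(f) = tr(f_0*) + (-1)^6 tr(f_6*) = 1 + (-1)^6 * deg(f).
L(f) = 1 + (-1)^6 * 19 = 1 + 19 = 20

20


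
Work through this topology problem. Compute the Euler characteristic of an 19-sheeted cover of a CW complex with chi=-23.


For a finite covering: chi(E) = (number of sheets) * chi(B).
chi(E) = 19 * (-23) = -437

-437


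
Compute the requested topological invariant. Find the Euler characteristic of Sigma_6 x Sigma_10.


chi(Sigma_6) = 2 - 2*6 = -10
chi(Sigma_10) = 2 - 2*10 = -18
chi(product) = (-10) * (-18) = 180

180


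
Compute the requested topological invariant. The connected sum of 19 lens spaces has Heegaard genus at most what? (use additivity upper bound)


Heegaard genus satisfies g(A#B) <= g(A) + g(B).
Each lens space has g = 1.
Upper bound: 19 * 1 = 19

19


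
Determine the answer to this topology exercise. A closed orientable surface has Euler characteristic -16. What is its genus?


chi = 2 - 2g for closed orientable surfaces.
-16 = 2 - 2g
2g = 2 - (-16) = 18
g = 9

9


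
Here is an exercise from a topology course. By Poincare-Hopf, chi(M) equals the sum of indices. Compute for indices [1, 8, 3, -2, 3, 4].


Poincare-Hopf: chi(M) = sum of indices of zeros.
chi = (1) + (8) + (3) + (-2) + (3) + (4) = 17

17


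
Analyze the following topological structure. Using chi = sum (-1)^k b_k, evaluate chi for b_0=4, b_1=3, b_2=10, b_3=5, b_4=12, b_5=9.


chi = sum_k (-1)^k b_k.
= (4) + (-3) + (10) + (-5) + (12) + (-9)
= 9

9


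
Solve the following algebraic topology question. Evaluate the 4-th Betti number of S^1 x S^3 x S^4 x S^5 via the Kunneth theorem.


Each S^d has Poincare polynomial 1 + t^d.
The product S^1 x S^3 x S^4 x S^5 has Poincare polynomial prod(1+t^d_i).
Expanding: b_0=1, b_1=1, b_3=1, b_4=2, b_5=2, b_6=1, b_7=1, b_8=2, b_9=2, b_10=1, b_12=1, b_13=1.
b_4 = 2

2


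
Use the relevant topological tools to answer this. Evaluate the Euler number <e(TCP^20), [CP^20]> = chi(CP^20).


For any closed oriented manifold, <e(TM),[M]> = chi(M).
chi(CP^20) = 20+1 = 21

21


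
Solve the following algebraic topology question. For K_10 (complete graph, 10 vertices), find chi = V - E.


K_10: V = 10, E = C(10,2) = 45.
chi = V - E = 10 - 45 = -35

-35


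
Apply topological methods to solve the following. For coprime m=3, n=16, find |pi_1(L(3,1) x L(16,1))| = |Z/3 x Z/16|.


pi_1(X x Y) = pi_1(X) x pi_1(Y).
pi_1(L(3,1)) = Z/3, pi_1(L(16,1)) = Z/16.
|Z/3 x Z/16| = 3 * 16 = 48

48
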